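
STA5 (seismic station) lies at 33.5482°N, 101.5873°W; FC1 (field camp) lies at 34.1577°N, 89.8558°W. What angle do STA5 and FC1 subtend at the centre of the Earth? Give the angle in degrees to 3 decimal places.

Δφ = 0.6095°,  Δλ = 11.7315°
a = sin²(Δφ/2) + cos φ₁ cos φ₂ sin²(Δλ/2) = 0.007231
c = 2·arcsin(√a) = 0.170280 rad = 9.7563°

9.756°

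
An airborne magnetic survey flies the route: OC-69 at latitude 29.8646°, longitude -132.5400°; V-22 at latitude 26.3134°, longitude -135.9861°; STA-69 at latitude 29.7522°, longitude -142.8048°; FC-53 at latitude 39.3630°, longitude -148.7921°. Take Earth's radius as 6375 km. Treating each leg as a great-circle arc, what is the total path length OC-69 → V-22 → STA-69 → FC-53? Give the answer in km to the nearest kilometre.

2492 km

OC-69→V-22: c = 0.081580 rad, d = 520.07 km
V-22→STA-69: c = 0.120946 rad, d = 771.03 km
STA-69→FC-53: c = 0.188411 rad, d = 1201.12 km
Total = 520.07 + 771.03 + 1201.12 = 2492.22 km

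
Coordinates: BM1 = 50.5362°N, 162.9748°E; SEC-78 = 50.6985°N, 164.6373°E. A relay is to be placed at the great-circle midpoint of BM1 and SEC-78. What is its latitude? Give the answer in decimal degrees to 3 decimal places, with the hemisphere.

50.620°N

Bx = cos φ₂ cos Δλ = 0.633135,  By = cos φ₂ sin Δλ = 0.018376
φₘ = atan2(sin φ₁ + sin φ₂, √((cos φ₁ + Bx)² + By²)) = 50.62031°
λₘ = λ₁ + atan2(By, cos φ₁ + Bx) = 163.80462°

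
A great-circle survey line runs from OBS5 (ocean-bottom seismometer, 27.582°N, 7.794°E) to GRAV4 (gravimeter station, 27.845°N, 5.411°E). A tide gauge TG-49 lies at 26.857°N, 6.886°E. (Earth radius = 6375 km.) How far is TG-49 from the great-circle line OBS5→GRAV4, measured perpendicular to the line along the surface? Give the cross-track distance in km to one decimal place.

δ₁₃ = central angle OBS5→TG-49 = 0.018940 rad  (haversine)
θ₁₃ = bearing OBS5→TG-49 = 228.288°,  θ₁₂ = bearing OBS5→GRAV4 = 277.659°
dₓₜ = R·arcsin(sin δ₁₃ · sin(θ₁₃ − θ₁₂)) = 6375·arcsin(0.01894·sin(-49.371°)) = -91.633 km
|dₓₜ| = 91.633 km

91.6 km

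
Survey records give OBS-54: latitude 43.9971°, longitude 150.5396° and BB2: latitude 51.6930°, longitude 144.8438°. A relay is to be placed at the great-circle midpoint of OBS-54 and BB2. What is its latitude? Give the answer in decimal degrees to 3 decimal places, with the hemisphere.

Bx = cos φ₂ cos Δλ = 0.616814,  By = cos φ₂ sin Δλ = -0.061521
φₘ = atan2(sin φ₁ + sin φ₂, √((cos φ₁ + Bx)² + By²)) = 47.88008°
λₘ = λ₁ + atan2(By, cos φ₁ + Bx) = 147.90346°

47.880°N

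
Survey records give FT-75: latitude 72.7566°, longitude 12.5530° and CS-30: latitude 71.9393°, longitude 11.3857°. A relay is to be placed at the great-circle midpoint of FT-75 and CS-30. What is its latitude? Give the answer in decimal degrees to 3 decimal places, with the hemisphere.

72.349°N

Bx = cos φ₂ cos Δλ = 0.309960,  By = cos φ₂ sin Δλ = -0.006316
φₘ = atan2(sin φ₁ + sin φ₂, √((cos φ₁ + Bx)² + By²)) = 72.34881°
λₘ = λ₁ + atan2(By, cos φ₁ + Bx) = 11.95627°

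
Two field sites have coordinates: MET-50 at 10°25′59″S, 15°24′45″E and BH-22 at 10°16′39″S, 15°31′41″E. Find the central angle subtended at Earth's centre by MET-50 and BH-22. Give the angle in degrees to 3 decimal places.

MET-50: φ = -10.43306°, λ = +15.41250°
BH-22: φ = -10.27750°, λ = +15.52806°
Δφ = 0.1556°,  Δλ = 0.1156°
a = sin²(Δφ/2) + cos φ₁ cos φ₂ sin²(Δλ/2) = 0.000003
c = 2·arcsin(√a) = 0.003363 rad = 0.1927°

0.193°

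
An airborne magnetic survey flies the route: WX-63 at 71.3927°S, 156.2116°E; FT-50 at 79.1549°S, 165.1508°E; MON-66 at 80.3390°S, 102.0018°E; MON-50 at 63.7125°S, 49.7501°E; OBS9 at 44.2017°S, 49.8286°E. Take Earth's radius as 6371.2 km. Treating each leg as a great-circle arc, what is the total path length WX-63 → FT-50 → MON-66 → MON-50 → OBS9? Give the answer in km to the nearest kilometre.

WX-63→FT-50: c = 0.140772 rad, d = 896.89 km
FT-50→MON-66: c = 0.187504 rad, d = 1194.63 km
MON-66→MON-50: c = 0.378100 rad, d = 2408.95 km
MON-50→OBS9: c = 0.340529 rad, d = 2169.58 km
Total = 896.89 + 1194.63 + 2408.95 + 2169.58 = 6670.04 km

6670 km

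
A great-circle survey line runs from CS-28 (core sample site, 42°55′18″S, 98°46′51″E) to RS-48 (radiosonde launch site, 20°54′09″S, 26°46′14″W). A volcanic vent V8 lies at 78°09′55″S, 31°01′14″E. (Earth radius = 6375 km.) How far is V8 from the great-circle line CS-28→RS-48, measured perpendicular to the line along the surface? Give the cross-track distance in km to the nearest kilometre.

CS-28: φ = -42.92167°, λ = +98.78083°
RS-48: φ = -20.90250°, λ = -26.77056°
V8: φ = -78.16528°, λ = +31.02056°
δ₁₃ = central angle CS-28→V8 = 0.762134 rad  (haversine)
θ₁₃ = bearing CS-28→V8 = 195.958°,  θ₁₂ = bearing CS-28→RS-48 = 230.293°
dₓₜ = R·arcsin(sin δ₁₃ · sin(θ₁₃ − θ₁₂)) = 6375·arcsin(0.69047·sin(-34.335°)) = -2550.187 km
|dₓₜ| = 2550.187 km

2550 km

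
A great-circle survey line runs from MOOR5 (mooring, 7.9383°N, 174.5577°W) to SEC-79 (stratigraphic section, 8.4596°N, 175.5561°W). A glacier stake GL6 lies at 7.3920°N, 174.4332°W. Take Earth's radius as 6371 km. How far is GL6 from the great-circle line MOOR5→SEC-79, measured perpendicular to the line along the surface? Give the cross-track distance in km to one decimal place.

δ₁₃ = central angle MOOR5→GL6 = 0.009775 rad  (haversine)
θ₁₃ = bearing MOOR5→GL6 = 167.264°,  θ₁₂ = bearing MOOR5→SEC-79 = 297.883°
dₓₜ = R·arcsin(sin δ₁₃ · sin(θ₁₃ − θ₁₂)) = 6371·arcsin(0.00977·sin(-130.619°)) = -47.271 km
|dₓₜ| = 47.271 km

47.3 km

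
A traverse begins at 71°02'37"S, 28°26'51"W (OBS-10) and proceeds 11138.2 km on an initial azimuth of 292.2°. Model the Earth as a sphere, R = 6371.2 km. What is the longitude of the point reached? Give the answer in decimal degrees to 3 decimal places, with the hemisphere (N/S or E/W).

OBS-10: φ = -71.04361°, λ = -28.44750°
δ = d/R = 11138.2/6371.2 = 1.748211 rad
φ₂ = arcsin(sin φ₁ cos δ + cos φ₁ sin δ cos θ)
   = arcsin(-0.94577·-0.17649 + 0.32485·0.98430·0.37784) = 16.72198°
λ₂ = λ₁ + atan2(sin θ sin δ cos φ₁, cos δ − sin φ₁ sin φ₂) = -100.54437°

100.544°W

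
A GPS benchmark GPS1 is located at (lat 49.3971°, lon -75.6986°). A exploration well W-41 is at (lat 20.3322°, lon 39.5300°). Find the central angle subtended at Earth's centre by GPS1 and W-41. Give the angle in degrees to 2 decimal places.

Δφ = -29.0649°,  Δλ = 115.2286°
a = sin²(Δφ/2) + cos φ₁ cos φ₂ sin²(Δλ/2) = 0.498153
c = 2·arcsin(√a) = 1.567102 rad = 89.7883°

89.79°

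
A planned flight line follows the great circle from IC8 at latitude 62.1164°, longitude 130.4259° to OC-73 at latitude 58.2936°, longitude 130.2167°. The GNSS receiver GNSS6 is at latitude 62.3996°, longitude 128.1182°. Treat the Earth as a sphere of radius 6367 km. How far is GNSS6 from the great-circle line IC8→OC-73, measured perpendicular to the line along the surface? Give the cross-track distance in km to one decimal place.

119.7 km

δ₁₃ = central angle IC8→GNSS6 = 0.019388 rad  (haversine)
θ₁₃ = bearing IC8→GNSS6 = 285.788°,  θ₁₂ = bearing IC8→OC-73 = 181.649°
dₓₜ = R·arcsin(sin δ₁₃ · sin(θ₁₃ − θ₁₂)) = 6367·arcsin(0.01939·sin(104.140°)) = 119.703 km
|dₓₜ| = 119.703 km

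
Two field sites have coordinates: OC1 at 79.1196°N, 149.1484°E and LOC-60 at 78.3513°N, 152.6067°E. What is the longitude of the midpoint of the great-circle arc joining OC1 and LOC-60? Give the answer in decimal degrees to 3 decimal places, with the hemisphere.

Bx = cos φ₂ cos Δλ = 0.201543,  By = cos φ₂ sin Δλ = 0.012180
φₘ = atan2(sin φ₁ + sin φ₂, √((cos φ₁ + Bx)² + By²)) = 78.74044°
λₘ = λ₁ + atan2(By, cos φ₁ + Bx) = 150.93578°

150.936°E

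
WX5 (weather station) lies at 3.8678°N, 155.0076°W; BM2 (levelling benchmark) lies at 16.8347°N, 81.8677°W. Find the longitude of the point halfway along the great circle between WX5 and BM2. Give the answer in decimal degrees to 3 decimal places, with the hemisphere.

119.320°W

Bx = cos φ₂ cos Δλ = 0.277606,  By = cos φ₂ sin Δλ = 0.916002
φₘ = atan2(sin φ₁ + sin φ₂, √((cos φ₁ + Bx)² + By²)) = 12.81130°
λₘ = λ₁ + atan2(By, cos φ₁ + Bx) = -119.31988°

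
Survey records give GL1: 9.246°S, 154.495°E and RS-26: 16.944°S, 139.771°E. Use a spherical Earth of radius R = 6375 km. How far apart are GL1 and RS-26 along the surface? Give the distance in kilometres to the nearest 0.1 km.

Δφ = -7.6980°,  Δλ = -14.7240°
a = sin²(Δφ/2) + cos φ₁ cos φ₂ sin²(Δλ/2) = 0.020009
c = 2·arcsin(√a) = 0.283855 rad = 16.2637°
d = R·c = 6375 × 0.283855 = 1809.6 km

1809.6 km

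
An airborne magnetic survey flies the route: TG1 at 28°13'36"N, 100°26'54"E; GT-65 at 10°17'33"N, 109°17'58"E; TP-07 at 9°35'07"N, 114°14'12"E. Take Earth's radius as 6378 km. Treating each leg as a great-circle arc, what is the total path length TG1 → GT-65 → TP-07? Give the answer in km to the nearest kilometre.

2747 km

TG1: φ = +28.22667°, λ = +100.44833°
GT-65: φ = +10.29250°, λ = +109.29944°
TP-07: φ = +9.58528°, λ = +114.23667°
TG1→GT-65: c = 0.344965 rad, d = 2200.18 km
GT-65→TP-07: c = 0.085769 rad, d = 547.03 km
Total = 2200.18 + 547.03 = 2747.22 km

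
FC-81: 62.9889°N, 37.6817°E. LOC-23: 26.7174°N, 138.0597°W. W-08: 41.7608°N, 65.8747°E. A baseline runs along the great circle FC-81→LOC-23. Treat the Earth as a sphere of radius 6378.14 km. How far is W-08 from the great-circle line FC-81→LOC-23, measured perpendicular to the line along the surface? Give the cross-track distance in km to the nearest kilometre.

2164 km

δ₁₃ = central angle FC-81→W-08 = 0.469147 rad  (haversine)
θ₁₃ = bearing FC-81→W-08 = 128.789°,  θ₁₂ = bearing FC-81→LOC-23 = 356.197°
dₓₜ = R·arcsin(sin δ₁₃ · sin(θ₁₃ − θ₁₂)) = 6378.14·arcsin(0.45213·sin(-227.407°)) = 2164.237 km
|dₓₜ| = 2164.237 km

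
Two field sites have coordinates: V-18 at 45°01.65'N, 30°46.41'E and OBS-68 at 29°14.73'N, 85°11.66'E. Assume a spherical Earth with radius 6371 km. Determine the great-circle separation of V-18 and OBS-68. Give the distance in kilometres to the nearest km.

5028 km

V-18: φ = +45.02750°, λ = +30.77350°
OBS-68: φ = +29.24550°, λ = +85.19433°
Δφ = -15.7820°,  Δλ = 54.4208°
a = sin²(Δφ/2) + cos φ₁ cos φ₂ sin²(Δλ/2) = 0.147787
c = 2·arcsin(√a) = 0.789183 rad = 45.2169°
d = R·c = 6371 × 0.789183 = 5027.9 km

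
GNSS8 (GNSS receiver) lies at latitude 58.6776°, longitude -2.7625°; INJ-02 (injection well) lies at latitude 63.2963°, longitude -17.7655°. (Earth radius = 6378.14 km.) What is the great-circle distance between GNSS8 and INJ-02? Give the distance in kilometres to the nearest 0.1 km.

Δφ = 4.6187°,  Δλ = -15.0030°
a = sin²(Δφ/2) + cos φ₁ cos φ₂ sin²(Δλ/2) = 0.005605
c = 2·arcsin(√a) = 0.149877 rad = 8.5873°
d = R·c = 6378.14 × 0.149877 = 955.9 km

955.9 km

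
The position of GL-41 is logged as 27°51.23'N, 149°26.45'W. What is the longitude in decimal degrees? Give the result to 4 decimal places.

149.4408°W

149° + 26.45′/60 = 149 + 0.44083 = 149.4408°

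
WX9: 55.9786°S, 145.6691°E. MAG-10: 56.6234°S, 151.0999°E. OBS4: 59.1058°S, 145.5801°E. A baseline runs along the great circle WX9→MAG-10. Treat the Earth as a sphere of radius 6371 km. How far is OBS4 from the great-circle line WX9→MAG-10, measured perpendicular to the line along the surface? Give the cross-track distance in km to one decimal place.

338.2 km

δ₁₃ = central angle WX9→OBS4 = 0.054586 rad  (haversine)
θ₁₃ = bearing WX9→OBS4 = 180.838°,  θ₁₂ = bearing WX9→MAG-10 = 104.330°
dₓₜ = R·arcsin(sin δ₁₃ · sin(θ₁₃ − θ₁₂)) = 6371·arcsin(0.05456·sin(76.508°)) = 338.163 km
|dₓₜ| = 338.163 km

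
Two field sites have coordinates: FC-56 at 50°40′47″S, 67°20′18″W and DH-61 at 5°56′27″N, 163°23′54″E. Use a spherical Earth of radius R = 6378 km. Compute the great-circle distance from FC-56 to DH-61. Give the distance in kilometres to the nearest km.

FC-56: φ = -50.67972°, λ = -67.33833°
DH-61: φ = +5.94083°, λ = +163.39833°
Δφ = 56.6206°,  Δλ = -129.2633°
a = sin²(Δφ/2) + cos φ₁ cos φ₂ sin²(Δλ/2) = 0.739474
c = 2·arcsin(√a) = 2.070252 rad = 118.6167°
d = R·c = 6378 × 2.070252 = 13204.1 km

13204 km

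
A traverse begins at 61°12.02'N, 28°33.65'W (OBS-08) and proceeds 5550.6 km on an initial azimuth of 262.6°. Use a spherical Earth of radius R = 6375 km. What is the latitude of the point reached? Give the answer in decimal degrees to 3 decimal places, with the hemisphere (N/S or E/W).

31.142°N

OBS-08: φ = +61.20033°, λ = -28.56083°
δ = d/R = 5550.6/6375 = 0.870682 rad
φ₂ = arcsin(sin φ₁ cos δ + cos φ₁ sin δ cos θ)
   = arcsin(0.87631·0.64430 + 0.48175·0.76477·-0.12880) = 31.14186°
λ₂ = λ₁ + atan2(sin θ sin δ cos φ₁, cos δ − sin φ₁ sin φ₂) = -90.94737°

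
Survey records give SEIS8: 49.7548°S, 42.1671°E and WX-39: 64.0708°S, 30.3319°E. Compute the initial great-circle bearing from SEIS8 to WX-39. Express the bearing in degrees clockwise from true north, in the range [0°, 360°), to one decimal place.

199.4°

Δλ = -11.8352°
y = sin Δλ · cos φ₂ = -0.089681
x = cos φ₁ sin φ₂ − sin φ₁ cos φ₂ cos Δλ = -0.254365
θ = atan2(y, x) = -160.5790° → 199.4210° (mod 360°)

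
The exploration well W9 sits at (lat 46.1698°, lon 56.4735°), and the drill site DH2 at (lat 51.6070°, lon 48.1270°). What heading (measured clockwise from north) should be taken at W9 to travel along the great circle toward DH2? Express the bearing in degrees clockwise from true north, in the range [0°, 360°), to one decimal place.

317.8°

Δλ = -8.3465°
y = sin Δλ · cos φ₂ = -0.090151
x = cos φ₁ sin φ₂ − sin φ₁ cos φ₂ cos Δλ = 0.099500
θ = atan2(y, x) = -42.1780° → 317.8220° (mod 360°)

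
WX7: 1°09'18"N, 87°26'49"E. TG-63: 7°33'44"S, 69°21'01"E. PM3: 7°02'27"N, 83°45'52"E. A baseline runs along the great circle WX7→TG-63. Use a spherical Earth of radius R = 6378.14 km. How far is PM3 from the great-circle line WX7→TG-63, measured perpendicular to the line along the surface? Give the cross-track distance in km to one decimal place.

WX7: φ = +1.15500°, λ = +87.44694°
TG-63: φ = -7.56222°, λ = +69.35028°
PM3: φ = +7.04083°, λ = +83.76444°
δ₁₃ = central angle WX7→PM3 = 0.121074 rad  (haversine)
θ₁₃ = bearing WX7→PM3 = 328.145°,  θ₁₂ = bearing WX7→TG-63 = 243.942°
dₓₜ = R·arcsin(sin δ₁₃ · sin(θ₁₃ − θ₁₂)) = 6378.14·arcsin(0.12078·sin(84.203°)) = 768.260 km
|dₓₜ| = 768.260 km

768.3 km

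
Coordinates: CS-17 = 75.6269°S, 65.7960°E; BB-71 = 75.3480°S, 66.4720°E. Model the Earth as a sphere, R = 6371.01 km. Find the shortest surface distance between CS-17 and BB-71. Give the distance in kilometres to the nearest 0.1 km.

Δφ = 0.2789°,  Δλ = 0.6760°
a = sin²(Δφ/2) + cos φ₁ cos φ₂ sin²(Δλ/2) = 0.000008
c = 2·arcsin(√a) = 0.005695 rad = 0.3263°
d = R·c = 6371.01 × 0.005695 = 36.3 km

36.3 km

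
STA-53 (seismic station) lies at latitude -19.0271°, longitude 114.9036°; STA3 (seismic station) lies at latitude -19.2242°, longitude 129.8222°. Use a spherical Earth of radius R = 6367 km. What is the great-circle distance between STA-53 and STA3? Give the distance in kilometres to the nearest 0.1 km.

Δφ = -0.1971°,  Δλ = 14.9186°
a = sin²(Δφ/2) + cos φ₁ cos φ₂ sin²(Δλ/2) = 0.015047
c = 2·arcsin(√a) = 0.245955 rad = 14.0922°
d = R·c = 6367 × 0.245955 = 1566.0 km

1566.0 km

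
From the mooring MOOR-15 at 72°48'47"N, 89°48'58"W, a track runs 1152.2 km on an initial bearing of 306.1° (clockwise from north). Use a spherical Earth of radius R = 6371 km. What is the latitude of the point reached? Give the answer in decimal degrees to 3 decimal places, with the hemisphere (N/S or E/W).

76.187°N

MOOR-15: φ = +72.81306°, λ = -89.81611°
δ = d/R = 1152.2/6371 = 0.180851 rad
φ₂ = arcsin(sin φ₁ cos δ + cos φ₁ sin δ cos θ)
   = arcsin(0.95535·0.98369 + 0.29549·0.17987·0.58920) = 76.18699°
λ₂ = λ₁ + atan2(sin θ sin δ cos φ₁, cos δ − sin φ₁ sin φ₂) = -127.31192°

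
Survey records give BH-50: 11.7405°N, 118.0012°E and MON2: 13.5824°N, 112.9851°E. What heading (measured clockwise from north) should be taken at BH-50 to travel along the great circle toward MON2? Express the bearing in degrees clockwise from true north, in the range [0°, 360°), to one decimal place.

291.2°

Δλ = -5.0161°
y = sin Δλ · cos φ₂ = -0.084990
x = cos φ₁ sin φ₂ − sin φ₁ cos φ₂ cos Δλ = 0.032899
θ = atan2(y, x) = -68.8389° → 291.1611° (mod 360°)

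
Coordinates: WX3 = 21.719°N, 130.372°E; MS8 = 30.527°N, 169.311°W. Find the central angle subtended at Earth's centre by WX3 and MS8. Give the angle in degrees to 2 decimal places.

54.25°

Δφ = 8.8080°,  Δλ = 60.3170°
a = sin²(Δφ/2) + cos φ₁ cos φ₂ sin²(Δλ/2) = 0.207877
c = 2·arcsin(√a) = 0.946845 rad = 54.2502°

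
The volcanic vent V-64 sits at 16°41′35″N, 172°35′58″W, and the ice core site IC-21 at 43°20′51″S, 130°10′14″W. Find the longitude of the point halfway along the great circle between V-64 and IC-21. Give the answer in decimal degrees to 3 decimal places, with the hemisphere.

154.426°W

V-64: φ = +16.69306°, λ = -172.59944°
IC-21: φ = -43.34750°, λ = -130.17056°
Bx = cos φ₂ cos Δλ = 0.536760,  By = cos φ₂ sin Δλ = 0.490626
φₘ = atan2(sin φ₁ + sin φ₂, √((cos φ₁ + Bx)² + By²)) = -14.23852°
λₘ = λ₁ + atan2(By, cos φ₁ + Bx) = -154.42641°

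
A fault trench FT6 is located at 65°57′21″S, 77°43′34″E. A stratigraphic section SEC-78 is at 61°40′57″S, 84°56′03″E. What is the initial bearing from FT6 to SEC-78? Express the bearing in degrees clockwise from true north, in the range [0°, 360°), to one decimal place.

39.9°

FT6: φ = -65.95583°, λ = +77.72611°
SEC-78: φ = -61.68250°, λ = +84.93417°
Δλ = 7.2081°
y = sin Δλ · cos φ₂ = 0.059519
x = cos φ₁ sin φ₂ − sin φ₁ cos φ₂ cos Δλ = 0.071091
θ = atan2(y, x) = 39.9367° → 39.9367° (mod 360°)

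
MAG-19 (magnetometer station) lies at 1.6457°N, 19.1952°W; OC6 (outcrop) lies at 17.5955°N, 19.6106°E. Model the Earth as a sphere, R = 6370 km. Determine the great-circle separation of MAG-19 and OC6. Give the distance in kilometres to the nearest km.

4592 km

Δφ = 15.9498°,  Δλ = 38.8058°
a = sin²(Δφ/2) + cos φ₁ cos φ₂ sin²(Δλ/2) = 0.124405
c = 2·arcsin(√a) = 0.720932 rad = 41.3064°
d = R·c = 6370 × 0.720932 = 4592.3 km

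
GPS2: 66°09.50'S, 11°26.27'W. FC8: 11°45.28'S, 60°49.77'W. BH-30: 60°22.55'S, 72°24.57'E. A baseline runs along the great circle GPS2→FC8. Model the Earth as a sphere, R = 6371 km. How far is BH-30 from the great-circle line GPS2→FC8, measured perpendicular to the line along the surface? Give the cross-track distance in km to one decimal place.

148.2 km

GPS2: φ = -66.15833°, λ = -11.43783°
FC8: φ = -11.75467°, λ = -60.82950°
BH-30: φ = -60.37583°, λ = +72.40950°
δ₁₃ = central angle GPS2→BH-30 = 0.615437 rad  (haversine)
θ₁₃ = bearing GPS2→BH-30 = 121.648°,  θ₁₂ = bearing GPS2→FC8 = 303.956°
dₓₜ = R·arcsin(sin δ₁₃ · sin(θ₁₃ − θ₁₂)) = 6371·arcsin(0.57732·sin(-182.308°)) = 148.163 km
|dₓₜ| = 148.163 km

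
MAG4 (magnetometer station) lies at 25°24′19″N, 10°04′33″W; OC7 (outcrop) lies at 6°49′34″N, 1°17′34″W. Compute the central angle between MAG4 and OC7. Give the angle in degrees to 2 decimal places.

20.39°

MAG4: φ = +25.40528°, λ = -10.07583°
OC7: φ = +6.82611°, λ = -1.29278°
Δφ = -18.5792°,  Δλ = 8.7831°
a = sin²(Δφ/2) + cos φ₁ cos φ₂ sin²(Δλ/2) = 0.031317
c = 2·arcsin(√a) = 0.355803 rad = 20.3860°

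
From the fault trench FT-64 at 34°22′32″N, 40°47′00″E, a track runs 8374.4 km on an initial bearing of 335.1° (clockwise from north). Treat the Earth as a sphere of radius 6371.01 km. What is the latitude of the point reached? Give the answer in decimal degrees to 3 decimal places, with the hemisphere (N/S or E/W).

60.149°N

FT-64: φ = +34.37556°, λ = +40.78333°
δ = d/R = 8374.4/6371.01 = 1.314454 rad
φ₂ = arcsin(sin φ₁ cos δ + cos φ₁ sin δ cos θ)
   = arcsin(0.56461·0.25354 + 0.82535·0.96732·0.90704) = 60.14927°
λ₂ = λ₁ + atan2(sin θ sin δ cos φ₁, cos δ − sin φ₁ sin φ₂) = -84.30656°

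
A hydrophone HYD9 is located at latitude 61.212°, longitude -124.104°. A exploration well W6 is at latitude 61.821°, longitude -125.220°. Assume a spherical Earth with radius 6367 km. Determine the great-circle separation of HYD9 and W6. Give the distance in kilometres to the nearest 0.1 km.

89.9 km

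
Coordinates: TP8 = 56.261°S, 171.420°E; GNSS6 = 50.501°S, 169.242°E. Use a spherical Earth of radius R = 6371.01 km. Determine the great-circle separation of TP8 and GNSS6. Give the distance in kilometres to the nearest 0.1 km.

656.5 km

Δφ = 5.7600°,  Δλ = -2.1780°
a = sin²(Δφ/2) + cos φ₁ cos φ₂ sin²(Δλ/2) = 0.002652
c = 2·arcsin(√a) = 0.103043 rad = 5.9039°
d = R·c = 6371.01 × 0.103043 = 656.5 km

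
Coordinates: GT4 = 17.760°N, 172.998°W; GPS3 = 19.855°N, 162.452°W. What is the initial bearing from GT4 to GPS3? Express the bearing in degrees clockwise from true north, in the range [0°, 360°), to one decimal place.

Δλ = 10.5460°
y = sin Δλ · cos φ₂ = 0.172145
x = cos φ₁ sin φ₂ − sin φ₁ cos φ₂ cos Δλ = 0.041403
θ = atan2(y, x) = 76.4766° → 76.4766° (mod 360°)

76.5°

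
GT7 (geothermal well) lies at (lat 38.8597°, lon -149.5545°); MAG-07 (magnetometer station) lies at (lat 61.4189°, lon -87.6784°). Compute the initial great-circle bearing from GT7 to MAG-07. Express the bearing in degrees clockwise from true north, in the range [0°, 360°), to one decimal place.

Δλ = 61.8761°
y = sin Δλ · cos φ₂ = 0.421917
x = cos φ₁ sin φ₂ − sin φ₁ cos φ₂ cos Δλ = 0.542307
θ = atan2(y, x) = 37.8831° → 37.8831° (mod 360°)

37.9°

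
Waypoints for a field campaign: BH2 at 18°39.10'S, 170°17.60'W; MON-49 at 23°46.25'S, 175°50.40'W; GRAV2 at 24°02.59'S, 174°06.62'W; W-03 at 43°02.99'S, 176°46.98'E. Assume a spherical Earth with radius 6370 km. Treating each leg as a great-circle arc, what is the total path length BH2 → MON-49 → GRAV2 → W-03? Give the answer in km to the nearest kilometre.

BH2: φ = -18.65167°, λ = -170.29333°
MON-49: φ = -23.77083°, λ = -175.84000°
GRAV2: φ = -24.04317°, λ = -174.11033°
W-03: φ = -43.04983°, λ = +176.78300°
BH2→MON-49: c = 0.126961 rad, d = 808.74 km
MON-49→GRAV2: c = 0.028004 rad, d = 178.39 km
GRAV2→W-03: c = 0.356658 rad, d = 2271.91 km
Total = 808.74 + 178.39 + 2271.91 = 3259.04 km

3259 km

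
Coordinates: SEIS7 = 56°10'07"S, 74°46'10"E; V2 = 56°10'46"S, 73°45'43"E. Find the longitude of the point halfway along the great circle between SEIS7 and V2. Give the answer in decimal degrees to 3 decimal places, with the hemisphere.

SEIS7: φ = -56.16861°, λ = +74.76944°
V2: φ = -56.17944°, λ = +73.76194°
Bx = cos φ₂ cos Δλ = 0.556508,  By = cos φ₂ sin Δλ = -0.009787
φₘ = atan2(sin φ₁ + sin φ₂, √((cos φ₁ + Bx)² + By²)) = -56.17505°
λₘ = λ₁ + atan2(By, cos φ₁ + Bx) = 74.26577°

74.266°E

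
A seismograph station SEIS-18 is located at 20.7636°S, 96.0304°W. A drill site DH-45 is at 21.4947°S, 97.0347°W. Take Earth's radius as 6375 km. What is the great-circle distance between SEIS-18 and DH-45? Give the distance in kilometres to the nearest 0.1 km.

Δφ = -0.7311°,  Δλ = -1.0043°
a = sin²(Δφ/2) + cos φ₁ cos φ₂ sin²(Δλ/2) = 0.000108
c = 2·arcsin(√a) = 0.020740 rad = 1.1883°
d = R·c = 6375 × 0.020740 = 132.2 km

132.2 km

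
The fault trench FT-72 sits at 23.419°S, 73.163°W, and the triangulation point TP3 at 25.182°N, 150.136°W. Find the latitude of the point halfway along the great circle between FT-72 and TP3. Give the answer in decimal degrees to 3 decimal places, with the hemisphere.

Bx = cos φ₂ cos Δλ = 0.203987,  By = cos φ₂ sin Δλ = -0.881671
φₘ = atan2(sin φ₁ + sin φ₂, √((cos φ₁ + Bx)² + By²)) = 1.12608°
λₘ = λ₁ + atan2(By, cos φ₁ + Bx) = -111.33303°

1.126°N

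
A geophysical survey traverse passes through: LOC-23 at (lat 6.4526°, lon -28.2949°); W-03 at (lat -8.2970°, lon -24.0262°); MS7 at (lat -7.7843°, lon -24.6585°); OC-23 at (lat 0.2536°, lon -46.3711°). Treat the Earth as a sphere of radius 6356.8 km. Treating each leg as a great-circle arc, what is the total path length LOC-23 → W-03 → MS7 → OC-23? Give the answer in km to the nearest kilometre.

LOC-23→W-03: c = 0.267933 rad, d = 1703.20 km
W-03→MS7: c = 0.014124 rad, d = 89.78 km
MS7→OC-23: c = 0.403018 rad, d = 2561.91 km
Total = 1703.20 + 89.78 + 2561.91 = 4354.88 km

4355 km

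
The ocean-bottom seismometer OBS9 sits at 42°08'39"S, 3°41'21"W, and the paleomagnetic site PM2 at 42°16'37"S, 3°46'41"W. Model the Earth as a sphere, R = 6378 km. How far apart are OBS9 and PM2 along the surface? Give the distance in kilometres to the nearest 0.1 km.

16.5 km

OBS9: φ = -42.14417°, λ = -3.68917°
PM2: φ = -42.27694°, λ = -3.77806°
Δφ = -0.1328°,  Δλ = -0.0889°
a = sin²(Δφ/2) + cos φ₁ cos φ₂ sin²(Δλ/2) = 0.000002
c = 2·arcsin(√a) = 0.002587 rad = 0.1482°
d = R·c = 6378 × 0.002587 = 16.5 km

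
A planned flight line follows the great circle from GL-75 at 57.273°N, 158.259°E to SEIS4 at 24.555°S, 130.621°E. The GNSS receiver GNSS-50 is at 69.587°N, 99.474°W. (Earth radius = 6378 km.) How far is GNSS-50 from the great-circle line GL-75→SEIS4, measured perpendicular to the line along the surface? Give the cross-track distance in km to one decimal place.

δ₁₃ = central angle GL-75→GNSS-50 = 0.725205 rad  (haversine)
θ₁₃ = bearing GL-75→GNSS-50 = 30.920°,  θ₁₂ = bearing GL-75→SEIS4 = 205.056°
dₓₜ = R·arcsin(sin δ₁₃ · sin(θ₁₃ − θ₁₂)) = 6378·arcsin(0.66329·sin(-174.136°)) = -432.531 km
|dₓₜ| = 432.531 km

432.5 km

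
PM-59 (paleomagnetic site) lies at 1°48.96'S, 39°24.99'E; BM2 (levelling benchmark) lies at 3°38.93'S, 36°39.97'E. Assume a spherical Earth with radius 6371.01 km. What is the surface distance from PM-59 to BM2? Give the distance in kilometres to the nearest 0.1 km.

367.2 km

PM-59: φ = -1.81600°, λ = +39.41650°
BM2: φ = -3.64883°, λ = +36.66617°
Δφ = -1.8328°,  Δλ = -2.7503°
a = sin²(Δφ/2) + cos φ₁ cos φ₂ sin²(Δλ/2) = 0.000830
c = 2·arcsin(√a) = 0.057638 rad = 3.3024°
d = R·c = 6371.01 × 0.057638 = 367.2 km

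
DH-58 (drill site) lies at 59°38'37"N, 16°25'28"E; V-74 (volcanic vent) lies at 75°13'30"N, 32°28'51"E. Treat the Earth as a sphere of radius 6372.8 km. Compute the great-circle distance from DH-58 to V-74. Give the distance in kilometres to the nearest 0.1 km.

DH-58: φ = +59.64361°, λ = +16.42444°
V-74: φ = +75.22500°, λ = +32.48083°
Δφ = 15.5814°,  Δλ = 16.0564°
a = sin²(Δφ/2) + cos φ₁ cos φ₂ sin²(Δλ/2) = 0.020889
c = 2·arcsin(√a) = 0.290076 rad = 16.6201°
d = R·c = 6372.8 × 0.290076 = 1848.6 km

1848.6 km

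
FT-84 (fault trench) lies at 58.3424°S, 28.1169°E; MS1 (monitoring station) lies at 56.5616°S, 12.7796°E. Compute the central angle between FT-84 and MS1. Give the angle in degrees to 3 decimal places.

8.422°

Δφ = 1.7808°,  Δλ = -15.3373°
a = sin²(Δφ/2) + cos φ₁ cos φ₂ sin²(Δλ/2) = 0.005392
c = 2·arcsin(√a) = 0.146986 rad = 8.4217°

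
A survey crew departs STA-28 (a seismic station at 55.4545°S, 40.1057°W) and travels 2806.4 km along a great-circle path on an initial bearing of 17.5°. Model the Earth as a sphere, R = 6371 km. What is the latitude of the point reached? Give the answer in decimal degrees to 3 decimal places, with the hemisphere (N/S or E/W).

30.961°S

δ = d/R = 2806.4/6371 = 0.440496 rad
φ₂ = arcsin(sin φ₁ cos δ + cos φ₁ sin δ cos θ)
   = arcsin(-0.82368·0.90454 + 0.56706·0.42639·0.95372) = -30.96077°
λ₂ = λ₁ + atan2(sin θ sin δ cos φ₁, cos δ − sin φ₁ sin φ₂) = -31.50652°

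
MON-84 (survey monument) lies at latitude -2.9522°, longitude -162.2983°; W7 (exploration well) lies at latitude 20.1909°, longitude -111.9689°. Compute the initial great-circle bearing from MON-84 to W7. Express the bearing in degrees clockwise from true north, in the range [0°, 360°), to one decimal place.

Δλ = 50.3294°
y = sin Δλ · cos φ₂ = 0.722426
x = cos φ₁ sin φ₂ − sin φ₁ cos φ₂ cos Δλ = 0.375549
θ = atan2(y, x) = 62.5326° → 62.5326° (mod 360°)

62.5°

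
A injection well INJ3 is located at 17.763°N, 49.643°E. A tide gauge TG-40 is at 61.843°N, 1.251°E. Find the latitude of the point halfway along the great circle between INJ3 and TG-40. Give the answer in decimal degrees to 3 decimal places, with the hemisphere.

42.088°N

Bx = cos φ₂ cos Δλ = 0.313349,  By = cos φ₂ sin Δλ = -0.352834
φₘ = atan2(sin φ₁ + sin φ₂, √((cos φ₁ + Bx)² + By²)) = 42.08815°
λₘ = λ₁ + atan2(By, cos φ₁ + Bx) = 34.06605°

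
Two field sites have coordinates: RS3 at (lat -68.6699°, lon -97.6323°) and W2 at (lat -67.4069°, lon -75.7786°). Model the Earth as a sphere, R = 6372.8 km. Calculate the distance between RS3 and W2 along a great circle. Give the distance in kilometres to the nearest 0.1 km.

Δφ = 1.2630°,  Δλ = 21.8537°
a = sin²(Δφ/2) + cos φ₁ cos φ₂ sin²(Δλ/2) = 0.005143
c = 2·arcsin(√a) = 0.143548 rad = 8.2247°
d = R·c = 6372.8 × 0.143548 = 914.8 km

914.8 km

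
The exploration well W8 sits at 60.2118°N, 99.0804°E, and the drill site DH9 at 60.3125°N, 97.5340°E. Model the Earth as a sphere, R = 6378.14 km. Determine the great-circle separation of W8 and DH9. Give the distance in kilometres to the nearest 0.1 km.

86.1 km

Δφ = 0.1007°,  Δλ = -1.5464°
a = sin²(Δφ/2) + cos φ₁ cos φ₂ sin²(Δλ/2) = 0.000046
c = 2·arcsin(√a) = 0.013502 rad = 0.7736°
d = R·c = 6378.14 × 0.013502 = 86.1 km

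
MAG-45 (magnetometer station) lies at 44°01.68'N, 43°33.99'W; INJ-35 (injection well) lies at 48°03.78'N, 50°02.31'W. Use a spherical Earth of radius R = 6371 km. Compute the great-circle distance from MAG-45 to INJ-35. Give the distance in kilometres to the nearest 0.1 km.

MAG-45: φ = +44.02800°, λ = -43.56650°
INJ-35: φ = +48.06300°, λ = -50.03850°
Δφ = 4.0350°,  Δλ = -6.4720°
a = sin²(Δφ/2) + cos φ₁ cos φ₂ sin²(Δλ/2) = 0.002771
c = 2·arcsin(√a) = 0.105320 rad = 6.0344°
d = R·c = 6371 × 0.105320 = 671.0 km

671.0 km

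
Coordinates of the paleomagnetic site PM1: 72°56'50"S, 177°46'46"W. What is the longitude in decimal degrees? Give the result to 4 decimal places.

177.7794°W

177° + 46′/60 + 46″/3600 = 177 + 0.76667 + 0.01278 = 177.7794°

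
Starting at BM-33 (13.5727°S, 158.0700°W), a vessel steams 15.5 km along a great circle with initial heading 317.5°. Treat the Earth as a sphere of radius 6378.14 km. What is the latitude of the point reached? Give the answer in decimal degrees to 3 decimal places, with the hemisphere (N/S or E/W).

13.470°S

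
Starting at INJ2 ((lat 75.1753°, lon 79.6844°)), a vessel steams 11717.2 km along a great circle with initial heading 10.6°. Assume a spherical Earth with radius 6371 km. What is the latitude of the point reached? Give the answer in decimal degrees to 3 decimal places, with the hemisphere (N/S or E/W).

0.792°S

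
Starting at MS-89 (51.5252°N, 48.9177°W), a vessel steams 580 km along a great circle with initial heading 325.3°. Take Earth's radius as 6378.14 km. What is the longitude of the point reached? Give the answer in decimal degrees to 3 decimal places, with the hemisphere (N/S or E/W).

δ = d/R = 580/6378.14 = 0.090936 rad
φ₂ = arcsin(sin φ₁ cos δ + cos φ₁ sin δ cos θ)
   = arcsin(0.78288·0.99587 + 0.62217·0.09081·0.82214) = 55.69996°
λ₂ = λ₁ + atan2(sin θ sin δ cos φ₁, cos δ − sin φ₁ sin φ₂) = -54.18127°

54.181°W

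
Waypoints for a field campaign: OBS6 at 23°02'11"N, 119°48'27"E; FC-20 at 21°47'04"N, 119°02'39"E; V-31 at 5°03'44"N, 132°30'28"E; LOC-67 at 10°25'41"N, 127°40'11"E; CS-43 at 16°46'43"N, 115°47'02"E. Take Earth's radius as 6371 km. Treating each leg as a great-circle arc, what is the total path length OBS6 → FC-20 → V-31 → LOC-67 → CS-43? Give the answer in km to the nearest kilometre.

4783 km

OBS6: φ = +23.03639°, λ = +119.80750°
FC-20: φ = +21.78444°, λ = +119.04417°
V-31: φ = +5.06222°, λ = +132.50778°
LOC-67: φ = +10.42806°, λ = +127.66972°
CS-43: φ = +16.77861°, λ = +115.78389°
OBS6→FC-20: c = 0.025083 rad, d = 159.80 km
FC-20→V-31: c = 0.370100 rad, d = 2357.91 km
V-31→LOC-67: c = 0.125562 rad, d = 799.95 km
LOC-67→CS-43: c = 0.229960 rad, d = 1465.08 km
Total = 159.80 + 2357.91 + 799.95 + 1465.08 = 4782.74 km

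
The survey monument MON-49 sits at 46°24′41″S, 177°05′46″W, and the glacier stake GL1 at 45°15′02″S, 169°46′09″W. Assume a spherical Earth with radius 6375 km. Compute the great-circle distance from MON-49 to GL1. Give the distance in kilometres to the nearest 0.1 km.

MON-49: φ = -46.41139°, λ = -177.09611°
GL1: φ = -45.25056°, λ = -169.76917°
Δφ = 1.1608°,  Δλ = 7.3269°
a = sin²(Δφ/2) + cos φ₁ cos φ₂ sin²(Δλ/2) = 0.002084
c = 2·arcsin(√a) = 0.091341 rad = 5.2335°
d = R·c = 6375 × 0.091341 = 582.3 km

582.3 km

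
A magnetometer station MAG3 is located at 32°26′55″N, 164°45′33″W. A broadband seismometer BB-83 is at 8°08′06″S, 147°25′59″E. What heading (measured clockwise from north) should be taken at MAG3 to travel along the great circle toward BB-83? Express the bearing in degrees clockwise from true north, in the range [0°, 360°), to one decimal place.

MAG3: φ = +32.44861°, λ = -164.75917°
BB-83: φ = -8.13500°, λ = +147.43306°
Δλ = -47.8078°
y = sin Δλ · cos φ₂ = -0.733440
x = cos φ₁ sin φ₂ − sin φ₁ cos φ₂ cos Δλ = -0.476140
θ = atan2(y, x) = -122.9911° → 237.0089° (mod 360°)

237.0°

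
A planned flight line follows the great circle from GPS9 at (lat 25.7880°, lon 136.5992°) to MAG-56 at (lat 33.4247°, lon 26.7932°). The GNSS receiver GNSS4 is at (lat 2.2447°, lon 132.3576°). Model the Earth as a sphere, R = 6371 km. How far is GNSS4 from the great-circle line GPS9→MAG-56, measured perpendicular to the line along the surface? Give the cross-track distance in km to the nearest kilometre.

2336 km

δ₁₃ = central angle GPS9→GNSS4 = 0.417034 rad  (haversine)
θ₁₃ = bearing GPS9→GNSS4 = 190.513°,  θ₁₂ = bearing GPS9→MAG-56 = 308.249°
dₓₜ = R·arcsin(sin δ₁₃ · sin(θ₁₃ − θ₁₂)) = 6371·arcsin(0.40505·sin(-117.736°)) = -2336.071 km
|dₓₜ| = 2336.071 km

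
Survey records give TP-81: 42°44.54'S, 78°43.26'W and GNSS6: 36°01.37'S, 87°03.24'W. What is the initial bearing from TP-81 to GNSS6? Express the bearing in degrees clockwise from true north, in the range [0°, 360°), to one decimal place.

TP-81: φ = -42.74233°, λ = -78.72100°
GNSS6: φ = -36.02283°, λ = -87.05400°
Δλ = -8.3330°
y = sin Δλ · cos φ₂ = -0.117214
x = cos φ₁ sin φ₂ − sin φ₁ cos φ₂ cos Δλ = 0.111213
θ = atan2(y, x) = -46.5047° → 313.4953° (mod 360°)

313.5°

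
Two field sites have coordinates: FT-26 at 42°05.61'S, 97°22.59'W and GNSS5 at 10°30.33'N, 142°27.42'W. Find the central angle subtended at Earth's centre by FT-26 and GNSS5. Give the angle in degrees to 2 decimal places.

66.86°

FT-26: φ = -42.09350°, λ = -97.37650°
GNSS5: φ = +10.50550°, λ = -142.45700°
Δφ = 52.5990°,  Δλ = -45.0805°
a = sin²(Δφ/2) + cos φ₁ cos φ₂ sin²(Δλ/2) = 0.303517
c = 2·arcsin(√a) = 1.166942 rad = 66.8608°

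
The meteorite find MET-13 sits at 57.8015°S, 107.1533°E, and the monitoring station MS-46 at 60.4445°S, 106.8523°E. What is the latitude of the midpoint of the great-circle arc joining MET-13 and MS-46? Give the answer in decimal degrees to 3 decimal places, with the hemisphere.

Bx = cos φ₂ cos Δλ = 0.493260,  By = cos φ₂ sin Δλ = -0.002591
φₘ = atan2(sin φ₁ + sin φ₂, √((cos φ₁ + Bx)² + By²)) = -59.12309°
λₘ = λ₁ + atan2(By, cos φ₁ + Bx) = 107.00861°

59.123°S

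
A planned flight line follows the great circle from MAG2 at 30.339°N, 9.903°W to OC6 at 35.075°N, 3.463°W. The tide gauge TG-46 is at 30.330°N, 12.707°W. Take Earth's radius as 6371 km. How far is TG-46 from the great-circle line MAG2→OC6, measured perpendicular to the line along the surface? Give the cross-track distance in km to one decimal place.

184.7 km

δ₁₃ = central angle MAG2→TG-46 = 0.042238 rad  (haversine)
θ₁₃ = bearing MAG2→TG-46 = 270.495°,  θ₁₂ = bearing MAG2→OC6 = 47.143°
dₓₜ = R·arcsin(sin δ₁₃ · sin(θ₁₃ − θ₁₂)) = 6371·arcsin(0.04223·sin(223.353°)) = -184.703 km
|dₓₜ| = 184.703 km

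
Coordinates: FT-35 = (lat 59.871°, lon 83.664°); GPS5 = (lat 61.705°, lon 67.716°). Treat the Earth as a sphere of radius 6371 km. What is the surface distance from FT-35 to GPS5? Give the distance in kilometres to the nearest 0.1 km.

Δφ = 1.8340°,  Δλ = -15.9480°
a = sin²(Δφ/2) + cos φ₁ cos φ₂ sin²(Δλ/2) = 0.004835
c = 2·arcsin(√a) = 0.139179 rad = 7.9744°
d = R·c = 6371 × 0.139179 = 886.7 km

886.7 km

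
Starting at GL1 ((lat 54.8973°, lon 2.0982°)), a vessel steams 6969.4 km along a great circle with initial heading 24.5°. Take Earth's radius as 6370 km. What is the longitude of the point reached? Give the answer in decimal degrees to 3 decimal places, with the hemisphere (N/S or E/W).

δ = d/R = 6969.4/6370 = 1.094097 rad
φ₂ = arcsin(sin φ₁ cos δ + cos φ₁ sin δ cos θ)
   = arcsin(0.81812·0.45885 + 0.57504·0.88851·0.90996) = 57.17449°
λ₂ = λ₁ + atan2(sin θ sin δ cos φ₁, cos δ − sin φ₁ sin φ₂) = 139.27692°

139.277°E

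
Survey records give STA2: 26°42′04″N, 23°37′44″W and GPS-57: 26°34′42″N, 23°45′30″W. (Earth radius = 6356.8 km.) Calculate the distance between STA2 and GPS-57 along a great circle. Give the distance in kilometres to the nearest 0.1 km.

18.7 km

STA2: φ = +26.70111°, λ = -23.62889°
GPS-57: φ = +26.57833°, λ = -23.75833°
Δφ = -0.1228°,  Δλ = -0.1294°
a = sin²(Δφ/2) + cos φ₁ cos φ₂ sin²(Δλ/2) = 0.000002
c = 2·arcsin(√a) = 0.002944 rad = 0.1687°
d = R·c = 6356.8 × 0.002944 = 18.7 km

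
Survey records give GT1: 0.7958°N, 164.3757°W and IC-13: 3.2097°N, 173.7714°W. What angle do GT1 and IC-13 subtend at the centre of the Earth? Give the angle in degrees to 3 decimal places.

9.695°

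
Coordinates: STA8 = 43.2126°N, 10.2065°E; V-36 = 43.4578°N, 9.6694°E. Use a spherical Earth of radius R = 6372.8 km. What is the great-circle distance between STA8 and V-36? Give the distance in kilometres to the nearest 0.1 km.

51.3 km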